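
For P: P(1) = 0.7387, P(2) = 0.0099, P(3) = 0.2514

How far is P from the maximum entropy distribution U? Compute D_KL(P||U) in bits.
0.6955 bits

U(i) = 1/3 for all i

D_KL(P||U) = Σ P(x) log₂(P(x) / (1/3))
           = Σ P(x) log₂(P(x)) + log₂(3)
           = log₂(3) - H(P)

H(P) = -Σ P(x) log₂(P(x)):
  -P(1)·log₂(P(1)) = -(0.7387)·log₂(0.7387) = 0.32277
  -P(2)·log₂(P(2)) = -(0.0099)·log₂(0.0099) = 0.06592
  -P(3)·log₂(P(3)) = -(0.2514)·log₂(0.2514) = 0.50077
H(P) = 0.32277 + 0.06592 + 0.50077 = 0.88946 bits

log₂(3) = 1.58496 bits

D_KL(P||U) = 1.58496 - 0.88946 = 0.69550 ≈ 0.6955 bits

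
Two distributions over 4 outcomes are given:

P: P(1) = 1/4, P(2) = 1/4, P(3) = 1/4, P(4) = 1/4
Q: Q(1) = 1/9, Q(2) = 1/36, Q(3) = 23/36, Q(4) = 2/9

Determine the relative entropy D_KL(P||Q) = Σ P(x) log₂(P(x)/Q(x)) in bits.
0.7890 bits

D_KL(P||Q) = Σ P(x) log₂(P(x)/Q(x))

Computing term by term:
  P(1)·log₂(P(1)/Q(1)) = (1/4)·log₂((1/4)/(1/9)) = 0.29248
  P(2)·log₂(P(2)/Q(2)) = (1/4)·log₂((1/4)/(1/36)) = 0.79248
  P(3)·log₂(P(3)/Q(3)) = (1/4)·log₂((1/4)/(23/36)) = -0.33841
  P(4)·log₂(P(4)/Q(4)) = (1/4)·log₂((1/4)/(2/9)) = 0.04248

D_KL(P||Q) = 0.29248 + 0.79248 - 0.33841 + 0.04248 = 0.78903 ≈ 0.7890 bits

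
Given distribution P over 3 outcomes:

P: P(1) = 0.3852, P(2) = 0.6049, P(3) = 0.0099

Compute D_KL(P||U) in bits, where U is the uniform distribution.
0.5502 bits

U(i) = 1/3 for all i

D_KL(P||U) = Σ P(x) log₂(P(x) / (1/3))
           = Σ P(x) log₂(P(x)) + log₂(3)
           = log₂(3) - H(P)

H(P) = -Σ P(x) log₂(P(x)):
  -P(1)·log₂(P(1)) = -(0.3852)·log₂(0.3852) = 0.53016
  -P(2)·log₂(P(2)) = -(0.6049)·log₂(0.6049) = 0.43869
  -P(3)·log₂(P(3)) = -(0.0099)·log₂(0.0099) = 0.06592
H(P) = 0.53016 + 0.43869 + 0.06592 = 1.03477 bits

log₂(3) = 1.58496 bits

D_KL(P||U) = 1.58496 - 1.03477 = 0.55019 ≈ 0.5502 bits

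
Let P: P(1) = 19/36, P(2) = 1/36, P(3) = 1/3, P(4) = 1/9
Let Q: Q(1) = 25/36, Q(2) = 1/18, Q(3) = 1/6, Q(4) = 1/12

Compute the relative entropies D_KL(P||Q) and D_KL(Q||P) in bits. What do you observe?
D_KL(P||Q) = 0.1427 bits, D_KL(Q||P) = 0.1293 bits. The two directions give different values (D_KL(P||Q) exceeds D_KL(Q||P) by 0.0134 bits): KL divergence is asymmetric.

D_KL(P||Q) = Σ P(x) log₂(P(x)/Q(x))

Computing term by term:
  P(1)·log₂(P(1)/Q(1)) = (19/36)·log₂((19/36)/(25/36)) = -0.20896
  P(2)·log₂(P(2)/Q(2)) = (1/36)·log₂((1/36)/(1/18)) = -0.02778
  P(3)·log₂(P(3)/Q(3)) = (1/3)·log₂((1/3)/(1/6)) = 0.33333
  P(4)·log₂(P(4)/Q(4)) = (1/9)·log₂((1/9)/(1/12)) = 0.04612

D_KL(P||Q) = -0.20896 - 0.02778 + 0.33333 + 0.04612 = 0.14271 ≈ 0.1427 bits

D_KL(Q||P) = Σ Q(x) log₂(Q(x)/P(x))

Computing term by term:
  Q(1)·log₂(Q(1)/P(1)) = (25/36)·log₂((25/36)/(19/36)) = 0.27495
  Q(2)·log₂(Q(2)/P(2)) = (1/18)·log₂((1/18)/(1/36)) = 0.05556
  Q(3)·log₂(Q(3)/P(3)) = (1/6)·log₂((1/6)/(1/3)) = -0.16667
  Q(4)·log₂(Q(4)/P(4)) = (1/12)·log₂((1/12)/(1/9)) = -0.03459

D_KL(Q||P) = 0.27495 + 0.05556 - 0.16667 - 0.03459 = 0.12925 ≈ 0.1293 bits

These are NOT equal (difference: 0.0134 bits). KL divergence is asymmetric: D_KL(P||Q) ≠ D_KL(Q||P) in general.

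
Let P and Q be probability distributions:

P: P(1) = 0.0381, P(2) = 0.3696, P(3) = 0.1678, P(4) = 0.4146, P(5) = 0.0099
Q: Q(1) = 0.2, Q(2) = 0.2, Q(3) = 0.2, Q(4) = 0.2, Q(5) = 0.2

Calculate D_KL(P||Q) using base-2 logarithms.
0.5869 bits

D_KL(P||Q) = Σ P(x) log₂(P(x)/Q(x))

Computing term by term:
  P(1)·log₂(P(1)/Q(1)) = 0.0381·log₂(0.0381/0.2) = -0.09114
  P(2)·log₂(P(2)/Q(2)) = 0.3696·log₂(0.3696/0.2) = 0.32745
  P(3)·log₂(P(3)/Q(3)) = 0.1678·log₂(0.1678/0.2) = -0.04250
  P(4)·log₂(P(4)/Q(4)) = 0.4146·log₂(0.4146/0.2) = 0.43604
  P(5)·log₂(P(5)/Q(5)) = 0.0099·log₂(0.0099/0.2) = -0.04293

D_KL(P||Q) = -0.09114 + 0.32745 - 0.04250 + 0.43604 - 0.04293 = 0.58692 ≈ 0.5869 bits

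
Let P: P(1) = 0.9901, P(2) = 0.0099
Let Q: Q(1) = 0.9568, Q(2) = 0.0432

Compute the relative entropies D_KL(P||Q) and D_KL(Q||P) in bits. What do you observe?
D_KL(P||Q) = 0.0278 bits, D_KL(Q||P) = 0.0446 bits. The two directions give different values (D_KL(Q||P) exceeds D_KL(P||Q) by 0.0168 bits): KL divergence is asymmetric.

D_KL(P||Q) = Σ P(x) log₂(P(x)/Q(x))

Computing term by term:
  P(1)·log₂(P(1)/Q(1)) = 0.9901·log₂(0.9901/0.9568) = 0.04887
  P(2)·log₂(P(2)/Q(2)) = 0.0099·log₂(0.0099/0.0432) = -0.02104

D_KL(P||Q) = 0.04887 - 0.02104 = 0.02783 ≈ 0.0278 bits

D_KL(Q||P) = Σ Q(x) log₂(Q(x)/P(x))

Computing term by term:
  Q(1)·log₂(Q(1)/P(1)) = 0.9568·log₂(0.9568/0.9901) = -0.04722
  Q(2)·log₂(Q(2)/P(2)) = 0.0432·log₂(0.0432/0.0099) = 0.09182

D_KL(Q||P) = -0.04722 + 0.09182 = 0.04460 ≈ 0.0446 bits

These are NOT equal (difference: 0.0168 bits). KL divergence is asymmetric: D_KL(P||Q) ≠ D_KL(Q||P) in general.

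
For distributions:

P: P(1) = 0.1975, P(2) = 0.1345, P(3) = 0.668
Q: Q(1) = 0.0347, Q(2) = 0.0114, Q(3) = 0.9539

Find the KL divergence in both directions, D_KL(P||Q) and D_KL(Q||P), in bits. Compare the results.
D_KL(P||Q) = 0.6310 bits, D_KL(Q||P) = 0.3626 bits. D_KL(P||Q) is larger than D_KL(Q||P) by 0.2684 bits; the two directions differ.

D_KL(P||Q) = Σ P(x) log₂(P(x)/Q(x))

Computing term by term:
  P(1)·log₂(P(1)/Q(1)) = 0.1975·log₂(0.1975/0.0347) = 0.49550
  P(2)·log₂(P(2)/Q(2)) = 0.1345·log₂(0.1345/0.0114) = 0.47889
  P(3)·log₂(P(3)/Q(3)) = 0.668·log₂(0.668/0.9539) = -0.34335

D_KL(P||Q) = 0.49550 + 0.47889 - 0.34335 = 0.63104 ≈ 0.6310 bits

D_KL(Q||P) = Σ Q(x) log₂(Q(x)/P(x))

Computing term by term:
  Q(1)·log₂(Q(1)/P(1)) = 0.0347·log₂(0.0347/0.1975) = -0.08706
  Q(2)·log₂(Q(2)/P(2)) = 0.0114·log₂(0.0114/0.1345) = -0.04059
  Q(3)·log₂(Q(3)/P(3)) = 0.9539·log₂(0.9539/0.668) = 0.49029

D_KL(Q||P) = -0.08706 - 0.04059 + 0.49029 = 0.36264 ≈ 0.3626 bits

These are NOT equal (difference: 0.2684 bits). KL divergence is asymmetric: D_KL(P||Q) ≠ D_KL(Q||P) in general.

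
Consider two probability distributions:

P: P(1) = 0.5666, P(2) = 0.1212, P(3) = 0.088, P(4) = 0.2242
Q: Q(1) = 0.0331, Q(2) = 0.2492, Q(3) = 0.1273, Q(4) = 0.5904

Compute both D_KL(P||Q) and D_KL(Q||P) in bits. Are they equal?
D_KL(P||Q) = 1.8355 bits, D_KL(Q||P) = 1.0161 bits. No, they are not equal.

D_KL(P||Q) = Σ P(x) log₂(P(x)/Q(x))

Computing term by term:
  P(1)·log₂(P(1)/Q(1)) = 0.5666·log₂(0.5666/0.0331) = 2.32160
  P(2)·log₂(P(2)/Q(2)) = 0.1212·log₂(0.1212/0.2492) = -0.12604
  P(3)·log₂(P(3)/Q(3)) = 0.088·log₂(0.088/0.1273) = -0.04687
  P(4)·log₂(P(4)/Q(4)) = 0.2242·log₂(0.2242/0.5904) = -0.31319

D_KL(P||Q) = 2.32160 - 0.12604 - 0.04687 - 0.31319 = 1.83550 ≈ 1.8355 bits

D_KL(Q||P) = Σ Q(x) log₂(Q(x)/P(x))

Computing term by term:
  Q(1)·log₂(Q(1)/P(1)) = 0.0331·log₂(0.0331/0.5666) = -0.13562
  Q(2)·log₂(Q(2)/P(2)) = 0.2492·log₂(0.2492/0.1212) = 0.25915
  Q(3)·log₂(Q(3)/P(3)) = 0.1273·log₂(0.1273/0.088) = 0.06781
  Q(4)·log₂(Q(4)/P(4)) = 0.5904·log₂(0.5904/0.2242) = 0.82473

D_KL(Q||P) = -0.13562 + 0.25915 + 0.06781 + 0.82473 = 1.01607 ≈ 1.0161 bits

These are NOT equal (difference: 0.8194 bits). KL divergence is asymmetric: D_KL(P||Q) ≠ D_KL(Q||P) in general.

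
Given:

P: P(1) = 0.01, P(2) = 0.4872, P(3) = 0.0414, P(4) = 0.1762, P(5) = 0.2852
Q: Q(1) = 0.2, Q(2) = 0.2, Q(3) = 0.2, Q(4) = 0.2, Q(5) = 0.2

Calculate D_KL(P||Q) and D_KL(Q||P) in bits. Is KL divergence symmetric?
D_KL(P||Q) = 0.6023 bits, D_KL(Q||P) = 0.9961 bits. No, KL divergence is not symmetric.

D_KL(P||Q) = Σ P(x) log₂(P(x)/Q(x))

Computing term by term:
  P(1)·log₂(P(1)/Q(1)) = 0.01·log₂(0.01/0.2) = -0.04322
  P(2)·log₂(P(2)/Q(2)) = 0.4872·log₂(0.4872/0.2) = 0.62582
  P(3)·log₂(P(3)/Q(3)) = 0.0414·log₂(0.0414/0.2) = -0.09407
  P(4)·log₂(P(4)/Q(4)) = 0.1762·log₂(0.1762/0.2) = -0.03221
  P(5)·log₂(P(5)/Q(5)) = 0.2852·log₂(0.2852/0.2) = 0.14601

D_KL(P||Q) = -0.04322 + 0.62582 - 0.09407 - 0.03221 + 0.14601 = 0.60233 ≈ 0.6023 bits

D_KL(Q||P) = Σ Q(x) log₂(Q(x)/P(x))

Computing term by term:
  Q(1)·log₂(Q(1)/P(1)) = 0.2·log₂(0.2/0.01) = 0.86439
  Q(2)·log₂(Q(2)/P(2)) = 0.2·log₂(0.2/0.4872) = -0.25690
  Q(3)·log₂(Q(3)/P(3)) = 0.2·log₂(0.2/0.0414) = 0.45446
  Q(4)·log₂(Q(4)/P(4)) = 0.2·log₂(0.2/0.1762) = 0.03656
  Q(5)·log₂(Q(5)/P(5)) = 0.2·log₂(0.2/0.2852) = -0.10239

D_KL(Q||P) = 0.86439 - 0.25690 + 0.45446 + 0.03656 - 0.10239 = 0.99612 ≈ 0.9961 bits

These are NOT equal (difference: 0.3938 bits). KL divergence is asymmetric: D_KL(P||Q) ≠ D_KL(Q||P) in general.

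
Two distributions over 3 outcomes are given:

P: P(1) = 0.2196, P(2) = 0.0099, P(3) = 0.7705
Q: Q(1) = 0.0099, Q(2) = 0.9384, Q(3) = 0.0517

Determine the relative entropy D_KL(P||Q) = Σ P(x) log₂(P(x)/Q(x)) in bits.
3.9200 bits

D_KL(P||Q) = Σ P(x) log₂(P(x)/Q(x))

Computing term by term:
  P(1)·log₂(P(1)/Q(1)) = 0.2196·log₂(0.2196/0.0099) = 0.98190
  P(2)·log₂(P(2)/Q(2)) = 0.0099·log₂(0.0099/0.9384) = -0.06501
  P(3)·log₂(P(3)/Q(3)) = 0.7705·log₂(0.7705/0.0517) = 3.00307

D_KL(P||Q) = 0.98190 - 0.06501 + 3.00307 = 3.91996 ≈ 3.9200 bits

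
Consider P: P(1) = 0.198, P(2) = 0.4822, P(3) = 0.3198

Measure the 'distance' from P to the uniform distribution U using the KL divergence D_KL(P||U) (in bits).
0.0889 bits

U(i) = 1/3 for all i

D_KL(P||U) = Σ P(x) log₂(P(x) / (1/3))
           = Σ P(x) log₂(P(x)) + log₂(3)
           = log₂(3) - H(P)

H(P) = -Σ P(x) log₂(P(x)):
  -P(1)·log₂(P(1)) = -(0.198)·log₂(0.198) = 0.46261
  -P(2)·log₂(P(2)) = -(0.4822)·log₂(0.4822) = 0.50742
  -P(3)·log₂(P(3)) = -(0.3198)·log₂(0.3198) = 0.52599
H(P) = 0.46261 + 0.50742 + 0.52599 = 1.49602 bits

log₂(3) = 1.58496 bits

D_KL(P||U) = 1.58496 - 1.49602 = 0.08894 ≈ 0.0889 bits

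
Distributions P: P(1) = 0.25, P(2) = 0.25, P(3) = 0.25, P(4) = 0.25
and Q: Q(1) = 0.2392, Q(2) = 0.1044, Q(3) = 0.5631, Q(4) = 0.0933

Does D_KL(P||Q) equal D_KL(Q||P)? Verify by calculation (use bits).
D_KL(P||Q) = 0.3935 bits, D_KL(Q||P) = 0.3802 bits. No — D_KL(P||Q) ≠ D_KL(Q||P) for this pair.

D_KL(P||Q) = Σ P(x) log₂(P(x)/Q(x))

Computing term by term:
  P(1)·log₂(P(1)/Q(1)) = 0.25·log₂(0.25/0.2392) = 0.01593
  P(2)·log₂(P(2)/Q(2)) = 0.25·log₂(0.25/0.1044) = 0.31495
  P(3)·log₂(P(3)/Q(3)) = 0.25·log₂(0.25/0.5631) = -0.29287
  P(4)·log₂(P(4)/Q(4)) = 0.25·log₂(0.25/0.0933) = 0.35549

D_KL(P||Q) = 0.01593 + 0.31495 - 0.29287 + 0.35549 = 0.39350 ≈ 0.3935 bits

D_KL(Q||P) = Σ Q(x) log₂(Q(x)/P(x))

Computing term by term:
  Q(1)·log₂(Q(1)/P(1)) = 0.2392·log₂(0.2392/0.25) = -0.01524
  Q(2)·log₂(Q(2)/P(2)) = 0.1044·log₂(0.1044/0.25) = -0.13152
  Q(3)·log₂(Q(3)/P(3)) = 0.5631·log₂(0.5631/0.25) = 0.65965
  Q(4)·log₂(Q(4)/P(4)) = 0.0933·log₂(0.0933/0.25) = -0.13267

D_KL(Q||P) = -0.01524 - 0.13152 + 0.65965 - 0.13267 = 0.38022 ≈ 0.3802 bits

These are NOT equal (difference: 0.0133 bits). KL divergence is asymmetric: D_KL(P||Q) ≠ D_KL(Q||P) in general.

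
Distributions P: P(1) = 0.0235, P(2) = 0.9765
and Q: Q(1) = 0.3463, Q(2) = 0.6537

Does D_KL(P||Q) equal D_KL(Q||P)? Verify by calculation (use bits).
D_KL(P||Q) = 0.4742 bits, D_KL(Q||P) = 0.9656 bits. No — D_KL(P||Q) ≠ D_KL(Q||P) for this pair.

D_KL(P||Q) = Σ P(x) log₂(P(x)/Q(x))

Computing term by term:
  P(1)·log₂(P(1)/Q(1)) = 0.0235·log₂(0.0235/0.3463) = -0.09121
  P(2)·log₂(P(2)/Q(2)) = 0.9765·log₂(0.9765/0.6537) = 0.56539

D_KL(P||Q) = -0.09121 + 0.56539 = 0.47418 ≈ 0.4742 bits

D_KL(Q||P) = Σ Q(x) log₂(Q(x)/P(x))

Computing term by term:
  Q(1)·log₂(Q(1)/P(1)) = 0.3463·log₂(0.3463/0.0235) = 1.34409
  Q(2)·log₂(Q(2)/P(2)) = 0.6537·log₂(0.6537/0.9765) = -0.37849

D_KL(Q||P) = 1.34409 - 0.37849 = 0.96560 ≈ 0.9656 bits

These are NOT equal (difference: 0.4914 bits). KL divergence is asymmetric: D_KL(P||Q) ≠ D_KL(Q||P) in general.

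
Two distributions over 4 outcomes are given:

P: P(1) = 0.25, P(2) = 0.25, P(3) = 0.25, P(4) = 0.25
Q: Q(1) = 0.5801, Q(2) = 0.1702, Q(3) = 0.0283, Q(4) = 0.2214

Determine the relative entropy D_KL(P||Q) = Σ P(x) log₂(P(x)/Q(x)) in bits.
0.6647 bits

D_KL(P||Q) = Σ P(x) log₂(P(x)/Q(x))

Computing term by term:
  P(1)·log₂(P(1)/Q(1)) = 0.25·log₂(0.25/0.5801) = -0.30359
  P(2)·log₂(P(2)/Q(2)) = 0.25·log₂(0.25/0.1702) = 0.13867
  P(3)·log₂(P(3)/Q(3)) = 0.25·log₂(0.25/0.0283) = 0.78576
  P(4)·log₂(P(4)/Q(4)) = 0.25·log₂(0.25/0.2214) = 0.04382

D_KL(P||Q) = -0.30359 + 0.13867 + 0.78576 + 0.04382 = 0.66466 ≈ 0.6647 bits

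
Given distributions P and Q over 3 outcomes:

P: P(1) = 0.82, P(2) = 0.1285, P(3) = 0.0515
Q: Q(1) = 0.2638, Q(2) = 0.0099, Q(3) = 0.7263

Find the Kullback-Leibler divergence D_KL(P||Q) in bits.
1.6203 bits

D_KL(P||Q) = Σ P(x) log₂(P(x)/Q(x))

Computing term by term:
  P(1)·log₂(P(1)/Q(1)) = 0.82·log₂(0.82/0.2638) = 1.34167
  P(2)·log₂(P(2)/Q(2)) = 0.1285·log₂(0.1285/0.0099) = 0.47522
  P(3)·log₂(P(3)/Q(3)) = 0.0515·log₂(0.0515/0.7263) = -0.19662

D_KL(P||Q) = 1.34167 + 0.47522 - 0.19662 = 1.62027 ≈ 1.6203 bits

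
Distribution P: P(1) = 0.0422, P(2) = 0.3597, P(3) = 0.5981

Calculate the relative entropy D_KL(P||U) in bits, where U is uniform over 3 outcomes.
0.4181 bits

U(i) = 1/3 for all i

D_KL(P||U) = Σ P(x) log₂(P(x) / (1/3))
           = Σ P(x) log₂(P(x)) + log₂(3)
           = log₂(3) - H(P)

H(P) = -Σ P(x) log₂(P(x)):
  -P(1)·log₂(P(1)) = -(0.0422)·log₂(0.0422) = 0.19271
  -P(2)·log₂(P(2)) = -(0.3597)·log₂(0.3597) = 0.53061
  -P(3)·log₂(P(3)) = -(0.5981)·log₂(0.5981) = 0.44352
H(P) = 0.19271 + 0.53061 + 0.44352 = 1.16684 bits

log₂(3) = 1.58496 bits

D_KL(P||U) = 1.58496 - 1.16684 = 0.41812 ≈ 0.4181 bits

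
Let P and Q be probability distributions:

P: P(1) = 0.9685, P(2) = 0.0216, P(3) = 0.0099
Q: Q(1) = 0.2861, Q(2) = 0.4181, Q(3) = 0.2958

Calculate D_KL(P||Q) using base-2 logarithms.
1.5630 bits

D_KL(P||Q) = Σ P(x) log₂(P(x)/Q(x))

Computing term by term:
  P(1)·log₂(P(1)/Q(1)) = 0.9685·log₂(0.9685/0.2861) = 1.70382
  P(2)·log₂(P(2)/Q(2)) = 0.0216·log₂(0.0216/0.4181) = -0.09233
  P(3)·log₂(P(3)/Q(3)) = 0.0099·log₂(0.0099/0.2958) = -0.04852

D_KL(P||Q) = 1.70382 - 0.09233 - 0.04852 = 1.56297 ≈ 1.5630 bits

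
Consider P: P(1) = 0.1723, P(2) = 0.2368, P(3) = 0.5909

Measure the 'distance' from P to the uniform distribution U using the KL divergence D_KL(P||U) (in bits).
0.2072 bits

U(i) = 1/3 for all i

D_KL(P||U) = Σ P(x) log₂(P(x) / (1/3))
           = Σ P(x) log₂(P(x)) + log₂(3)
           = log₂(3) - H(P)

H(P) = -Σ P(x) log₂(P(x)):
  -P(1)·log₂(P(1)) = -(0.1723)·log₂(0.1723) = 0.43713
  -P(2)·log₂(P(2)) = -(0.2368)·log₂(0.2368) = 0.49213
  -P(3)·log₂(P(3)) = -(0.5909)·log₂(0.5909) = 0.44850
H(P) = 0.43713 + 0.49213 + 0.44850 = 1.37776 bits

log₂(3) = 1.58496 bits

D_KL(P||U) = 1.58496 - 1.37776 = 0.20720 ≈ 0.2072 bits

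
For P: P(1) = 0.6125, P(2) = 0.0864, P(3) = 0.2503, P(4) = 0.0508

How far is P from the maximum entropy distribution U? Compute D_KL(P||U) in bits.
0.5430 bits

U(i) = 1/4 for all i

D_KL(P||U) = Σ P(x) log₂(P(x) / (1/4))
           = Σ P(x) log₂(P(x)) + log₂(4)
           = log₂(4) - H(P)

H(P) = -Σ P(x) log₂(P(x)):
  -P(1)·log₂(P(1)) = -(0.6125)·log₂(0.6125) = 0.43317
  -P(2)·log₂(P(2)) = -(0.0864)·log₂(0.0864) = 0.30524
  -P(3)·log₂(P(3)) = -(0.2503)·log₂(0.2503) = 0.50017
  -P(4)·log₂(P(4)) = -(0.0508)·log₂(0.0508) = 0.21839
H(P) = 0.43317 + 0.30524 + 0.50017 + 0.21839 = 1.45697 bits

log₂(4) = 2.00000 bits

D_KL(P||U) = 2.00000 - 1.45697 = 0.54303 ≈ 0.5430 bits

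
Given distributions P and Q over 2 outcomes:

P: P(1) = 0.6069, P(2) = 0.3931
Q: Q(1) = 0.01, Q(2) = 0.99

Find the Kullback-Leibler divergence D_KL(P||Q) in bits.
3.0711 bits

D_KL(P||Q) = Σ P(x) log₂(P(x)/Q(x))

Computing term by term:
  P(1)·log₂(P(1)/Q(1)) = 0.6069·log₂(0.6069/0.01) = 3.59490
  P(2)·log₂(P(2)/Q(2)) = 0.3931·log₂(0.3931/0.99) = -0.52382

D_KL(P||Q) = 3.59490 - 0.52382 = 3.07108 ≈ 3.0711 bits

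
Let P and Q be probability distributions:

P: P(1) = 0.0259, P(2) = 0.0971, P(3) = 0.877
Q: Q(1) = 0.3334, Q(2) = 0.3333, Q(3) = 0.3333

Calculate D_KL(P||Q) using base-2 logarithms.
0.9558 bits

D_KL(P||Q) = Σ P(x) log₂(P(x)/Q(x))

Computing term by term:
  P(1)·log₂(P(1)/Q(1)) = 0.0259·log₂(0.0259/0.3334) = -0.09547
  P(2)·log₂(P(2)/Q(2)) = 0.0971·log₂(0.0971/0.3333) = -0.17277
  P(3)·log₂(P(3)/Q(3)) = 0.877·log₂(0.877/0.3333) = 1.22408

D_KL(P||Q) = -0.09547 - 0.17277 + 1.22408 = 0.95584 ≈ 0.9558 bits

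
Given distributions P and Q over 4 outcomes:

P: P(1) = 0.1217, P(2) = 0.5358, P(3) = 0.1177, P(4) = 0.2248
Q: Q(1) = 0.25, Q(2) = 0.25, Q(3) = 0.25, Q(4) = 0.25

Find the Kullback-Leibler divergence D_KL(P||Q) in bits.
0.3005 bits

D_KL(P||Q) = Σ P(x) log₂(P(x)/Q(x))

Computing term by term:
  P(1)·log₂(P(1)/Q(1)) = 0.1217·log₂(0.1217/0.25) = -0.12640
  P(2)·log₂(P(2)/Q(2)) = 0.5358·log₂(0.5358/0.25) = 0.58925
  P(3)·log₂(P(3)/Q(3)) = 0.1177·log₂(0.1177/0.25) = -0.12792
  P(4)·log₂(P(4)/Q(4)) = 0.2248·log₂(0.2248/0.25) = -0.03446

D_KL(P||Q) = -0.12640 + 0.58925 - 0.12792 - 0.03446 = 0.30047 ≈ 0.3005 bits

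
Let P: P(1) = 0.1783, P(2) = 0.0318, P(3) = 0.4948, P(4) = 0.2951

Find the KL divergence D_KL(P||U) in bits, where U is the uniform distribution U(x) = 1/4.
0.3764 bits

U(i) = 1/4 for all i

D_KL(P||U) = Σ P(x) log₂(P(x) / (1/4))
           = Σ P(x) log₂(P(x)) + log₂(4)
           = log₂(4) - H(P)

H(P) = -Σ P(x) log₂(P(x)):
  -P(1)·log₂(P(1)) = -(0.1783)·log₂(0.1783) = 0.44354
  -P(2)·log₂(P(2)) = -(0.0318)·log₂(0.0318) = 0.15820
  -P(3)·log₂(P(3)) = -(0.4948)·log₂(0.4948) = 0.50226
  -P(4)·log₂(P(4)) = -(0.2951)·log₂(0.2951) = 0.51959
H(P) = 0.44354 + 0.15820 + 0.50226 + 0.51959 = 1.62359 bits

log₂(4) = 2.00000 bits

D_KL(P||U) = 2.00000 - 1.62359 = 0.37641 ≈ 0.3764 bits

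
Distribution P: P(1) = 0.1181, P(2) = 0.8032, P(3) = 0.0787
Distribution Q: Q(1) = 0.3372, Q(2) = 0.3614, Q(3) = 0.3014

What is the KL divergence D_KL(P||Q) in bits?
0.5942 bits

D_KL(P||Q) = Σ P(x) log₂(P(x)/Q(x))

Computing term by term:
  P(1)·log₂(P(1)/Q(1)) = 0.1181·log₂(0.1181/0.3372) = -0.17876
  P(2)·log₂(P(2)/Q(2)) = 0.8032·log₂(0.8032/0.3614) = 0.92542
  P(3)·log₂(P(3)/Q(3)) = 0.0787·log₂(0.0787/0.3014) = -0.15246

D_KL(P||Q) = -0.17876 + 0.92542 - 0.15246 = 0.59420 ≈ 0.5942 bits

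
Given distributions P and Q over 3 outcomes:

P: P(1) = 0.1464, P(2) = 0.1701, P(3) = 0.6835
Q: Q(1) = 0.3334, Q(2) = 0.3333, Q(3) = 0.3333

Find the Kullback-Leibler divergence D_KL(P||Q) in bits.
0.3693 bits

D_KL(P||Q) = Σ P(x) log₂(P(x)/Q(x))

Computing term by term:
  P(1)·log₂(P(1)/Q(1)) = 0.1464·log₂(0.1464/0.3334) = -0.17383
  P(2)·log₂(P(2)/Q(2)) = 0.1701·log₂(0.1701/0.3333) = -0.16507
  P(3)·log₂(P(3)/Q(3)) = 0.6835·log₂(0.6835/0.3333) = 0.70819

D_KL(P||Q) = -0.17383 - 0.16507 + 0.70819 = 0.36929 ≈ 0.3693 bits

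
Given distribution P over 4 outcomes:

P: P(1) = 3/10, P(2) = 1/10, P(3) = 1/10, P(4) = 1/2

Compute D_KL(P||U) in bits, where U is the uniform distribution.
0.3145 bits

U(i) = 1/4 for all i

D_KL(P||U) = Σ P(x) log₂(P(x) / (1/4))
           = Σ P(x) log₂(P(x)) + log₂(4)
           = log₂(4) - H(P)

H(P) = -Σ P(x) log₂(P(x)):
  -P(1)·log₂(P(1)) = -(3/10)·log₂(3/10) = 0.52109
  -P(2)·log₂(P(2)) = -(1/10)·log₂(1/10) = 0.33219
  -P(3)·log₂(P(3)) = -(1/10)·log₂(1/10) = 0.33219
  -P(4)·log₂(P(4)) = -(1/2)·log₂(1/2) = 0.50000
H(P) = 0.52109 + 0.33219 + 0.33219 + 0.50000 = 1.68547 bits

log₂(4) = 2.00000 bits

D_KL(P||U) = 2.00000 - 1.68547 = 0.31453 ≈ 0.3145 bits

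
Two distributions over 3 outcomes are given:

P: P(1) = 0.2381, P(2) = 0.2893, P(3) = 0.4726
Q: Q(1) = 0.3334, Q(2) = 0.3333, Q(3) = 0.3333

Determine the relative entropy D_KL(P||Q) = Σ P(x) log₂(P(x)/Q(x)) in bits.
0.0634 bits

D_KL(P||Q) = Σ P(x) log₂(P(x)/Q(x))

Computing term by term:
  P(1)·log₂(P(1)/Q(1)) = 0.2381·log₂(0.2381/0.3334) = -0.11564
  P(2)·log₂(P(2)/Q(2)) = 0.2893·log₂(0.2893/0.3333) = -0.05909
  P(3)·log₂(P(3)/Q(3)) = 0.4726·log₂(0.4726/0.3333) = 0.23810

D_KL(P||Q) = -0.11564 - 0.05909 + 0.23810 = 0.06337 ≈ 0.0634 bits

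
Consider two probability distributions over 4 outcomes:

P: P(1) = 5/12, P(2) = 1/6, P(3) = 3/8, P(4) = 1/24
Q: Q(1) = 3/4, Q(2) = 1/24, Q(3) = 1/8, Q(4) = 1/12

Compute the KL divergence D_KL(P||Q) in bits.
0.5327 bits

D_KL(P||Q) = Σ P(x) log₂(P(x)/Q(x))

Computing term by term:
  P(1)·log₂(P(1)/Q(1)) = (5/12)·log₂((5/12)/(3/4)) = -0.35333
  P(2)·log₂(P(2)/Q(2)) = (1/6)·log₂((1/6)/(1/24)) = 0.33333
  P(3)·log₂(P(3)/Q(3)) = (3/8)·log₂((3/8)/(1/8)) = 0.59436
  P(4)·log₂(P(4)/Q(4)) = (1/24)·log₂((1/24)/(1/12)) = -0.04167

D_KL(P||Q) = -0.35333 + 0.33333 + 0.59436 - 0.04167 = 0.53269 ≈ 0.5327 bits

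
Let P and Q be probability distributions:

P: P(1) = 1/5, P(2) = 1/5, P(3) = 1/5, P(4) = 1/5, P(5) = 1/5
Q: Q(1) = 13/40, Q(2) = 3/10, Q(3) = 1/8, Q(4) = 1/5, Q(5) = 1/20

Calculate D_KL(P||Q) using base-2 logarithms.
0.2785 bits

D_KL(P||Q) = Σ P(x) log₂(P(x)/Q(x))

Computing term by term:
  P(1)·log₂(P(1)/Q(1)) = (1/5)·log₂((1/5)/(13/40)) = -0.14009
  P(2)·log₂(P(2)/Q(2)) = (1/5)·log₂((1/5)/(3/10)) = -0.11699
  P(3)·log₂(P(3)/Q(3)) = (1/5)·log₂((1/5)/(1/8)) = 0.13561
  P(4)·log₂(P(4)/Q(4)) = (1/5)·log₂((1/5)/(1/5)) = 0.00000
  P(5)·log₂(P(5)/Q(5)) = (1/5)·log₂((1/5)/(1/20)) = 0.40000

D_KL(P||Q) = -0.14009 - 0.11699 + 0.13561 + 0.00000 + 0.40000 = 0.27853 ≈ 0.2785 bits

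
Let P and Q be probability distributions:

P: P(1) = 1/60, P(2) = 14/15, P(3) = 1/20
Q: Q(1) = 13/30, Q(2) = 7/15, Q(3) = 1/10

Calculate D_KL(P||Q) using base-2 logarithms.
0.8050 bits

D_KL(P||Q) = Σ P(x) log₂(P(x)/Q(x))

Computing term by term:
  P(1)·log₂(P(1)/Q(1)) = (1/60)·log₂((1/60)/(13/30)) = -0.07834
  P(2)·log₂(P(2)/Q(2)) = (14/15)·log₂((14/15)/(7/15)) = 0.93333
  P(3)·log₂(P(3)/Q(3)) = (1/20)·log₂((1/20)/(1/10)) = -0.05000

D_KL(P||Q) = -0.07834 + 0.93333 - 0.05000 = 0.80499 ≈ 0.8050 bits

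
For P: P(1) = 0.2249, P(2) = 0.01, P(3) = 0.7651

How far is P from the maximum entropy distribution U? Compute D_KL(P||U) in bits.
0.7389 bits

U(i) = 1/3 for all i

D_KL(P||U) = Σ P(x) log₂(P(x) / (1/3))
           = Σ P(x) log₂(P(x)) + log₂(3)
           = log₂(3) - H(P)

H(P) = -Σ P(x) log₂(P(x)):
  -P(1)·log₂(P(1)) = -(0.2249)·log₂(0.2249) = 0.48413
  -P(2)·log₂(P(2)) = -(0.01)·log₂(0.01) = 0.06644
  -P(3)·log₂(P(3)) = -(0.7651)·log₂(0.7651) = 0.29554
H(P) = 0.48413 + 0.06644 + 0.29554 = 0.84611 bits

log₂(3) = 1.58496 bits

D_KL(P||U) = 1.58496 - 0.84611 = 0.73885 ≈ 0.7389 bits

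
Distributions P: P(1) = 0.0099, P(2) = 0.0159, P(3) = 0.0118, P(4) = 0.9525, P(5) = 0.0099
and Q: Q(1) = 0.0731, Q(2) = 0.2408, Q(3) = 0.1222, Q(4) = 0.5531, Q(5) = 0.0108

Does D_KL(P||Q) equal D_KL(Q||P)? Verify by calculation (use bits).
D_KL(P||Q) = 0.6150 bits, D_KL(Q||P) = 1.1347 bits. No — D_KL(P||Q) ≠ D_KL(Q||P) for this pair.

D_KL(P||Q) = Σ P(x) log₂(P(x)/Q(x))

Computing term by term:
  P(1)·log₂(P(1)/Q(1)) = 0.0099·log₂(0.0099/0.0731) = -0.02856
  P(2)·log₂(P(2)/Q(2)) = 0.0159·log₂(0.0159/0.2408) = -0.06234
  P(3)·log₂(P(3)/Q(3)) = 0.0118·log₂(0.0118/0.1222) = -0.03979
  P(4)·log₂(P(4)/Q(4)) = 0.9525·log₂(0.9525/0.5531) = 0.74693
  P(5)·log₂(P(5)/Q(5)) = 0.0099·log₂(0.0099/0.0108) = -0.00124

D_KL(P||Q) = -0.02856 - 0.06234 - 0.03979 + 0.74693 - 0.00124 = 0.61500 ≈ 0.6150 bits

D_KL(Q||P) = Σ Q(x) log₂(Q(x)/P(x))

Computing term by term:
  Q(1)·log₂(Q(1)/P(1)) = 0.0731·log₂(0.0731/0.0099) = 0.21085
  Q(2)·log₂(Q(2)/P(2)) = 0.2408·log₂(0.2408/0.0159) = 0.94411
  Q(3)·log₂(Q(3)/P(3)) = 0.1222·log₂(0.1222/0.0118) = 0.41211
  Q(4)·log₂(Q(4)/P(4)) = 0.5531·log₂(0.5531/0.9525) = -0.43373
  Q(5)·log₂(Q(5)/P(5)) = 0.0108·log₂(0.0108/0.0099) = 0.00136

D_KL(Q||P) = 0.21085 + 0.94411 + 0.41211 - 0.43373 + 0.00136 = 1.13470 ≈ 1.1347 bits

These are NOT equal (difference: 0.5197 bits). KL divergence is asymmetric: D_KL(P||Q) ≠ D_KL(Q||P) in general.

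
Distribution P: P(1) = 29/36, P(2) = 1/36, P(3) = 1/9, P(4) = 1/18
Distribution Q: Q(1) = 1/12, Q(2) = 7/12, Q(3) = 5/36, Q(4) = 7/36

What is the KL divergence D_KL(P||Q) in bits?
2.3784 bits

D_KL(P||Q) = Σ P(x) log₂(P(x)/Q(x))

Computing term by term:
  P(1)·log₂(P(1)/Q(1)) = (29/36)·log₂((29/36)/(1/12)) = 2.63660
  P(2)·log₂(P(2)/Q(2)) = (1/36)·log₂((1/36)/(7/12)) = -0.12201
  P(3)·log₂(P(3)/Q(3)) = (1/9)·log₂((1/9)/(5/36)) = -0.03577
  P(4)·log₂(P(4)/Q(4)) = (1/18)·log₂((1/18)/(7/36)) = -0.10041

D_KL(P||Q) = 2.63660 - 0.12201 - 0.03577 - 0.10041 = 2.37841 ≈ 2.3784 bits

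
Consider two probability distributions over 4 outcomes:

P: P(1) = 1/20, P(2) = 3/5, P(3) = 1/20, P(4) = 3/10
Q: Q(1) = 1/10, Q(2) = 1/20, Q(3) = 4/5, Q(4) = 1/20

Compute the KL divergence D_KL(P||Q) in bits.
2.6765 bits

D_KL(P||Q) = Σ P(x) log₂(P(x)/Q(x))

Computing term by term:
  P(1)·log₂(P(1)/Q(1)) = (1/20)·log₂((1/20)/(1/10)) = -0.05000
  P(2)·log₂(P(2)/Q(2)) = (3/5)·log₂((3/5)/(1/20)) = 2.15098
  P(3)·log₂(P(3)/Q(3)) = (1/20)·log₂((1/20)/(4/5)) = -0.20000
  P(4)·log₂(P(4)/Q(4)) = (3/10)·log₂((3/10)/(1/20)) = 0.77549

D_KL(P||Q) = -0.05000 + 2.15098 - 0.20000 + 0.77549 = 2.67647 ≈ 2.6765 bits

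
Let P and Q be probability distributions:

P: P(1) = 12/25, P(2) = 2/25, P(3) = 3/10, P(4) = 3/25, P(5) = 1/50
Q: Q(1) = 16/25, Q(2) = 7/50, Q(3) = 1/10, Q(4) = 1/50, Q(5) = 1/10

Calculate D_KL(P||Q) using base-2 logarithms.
0.4754 bits

D_KL(P||Q) = Σ P(x) log₂(P(x)/Q(x))

Computing term by term:
  P(1)·log₂(P(1)/Q(1)) = (12/25)·log₂((12/25)/(16/25)) = -0.19922
  P(2)·log₂(P(2)/Q(2)) = (2/25)·log₂((2/25)/(7/50)) = -0.06459
  P(3)·log₂(P(3)/Q(3)) = (3/10)·log₂((3/10)/(1/10)) = 0.47549
  P(4)·log₂(P(4)/Q(4)) = (3/25)·log₂((3/25)/(1/50)) = 0.31020
  P(5)·log₂(P(5)/Q(5)) = (1/50)·log₂((1/50)/(1/10)) = -0.04644

D_KL(P||Q) = -0.19922 - 0.06459 + 0.47549 + 0.31020 - 0.04644 = 0.47544 ≈ 0.4754 bits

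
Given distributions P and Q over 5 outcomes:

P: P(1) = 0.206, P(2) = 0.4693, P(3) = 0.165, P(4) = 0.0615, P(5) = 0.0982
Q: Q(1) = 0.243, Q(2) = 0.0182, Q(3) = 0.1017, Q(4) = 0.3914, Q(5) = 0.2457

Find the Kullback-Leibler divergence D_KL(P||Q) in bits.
1.9723 bits

D_KL(P||Q) = Σ P(x) log₂(P(x)/Q(x))

Computing term by term:
  P(1)·log₂(P(1)/Q(1)) = 0.206·log₂(0.206/0.243) = -0.04909
  P(2)·log₂(P(2)/Q(2)) = 0.4693·log₂(0.4693/0.0182) = 2.20031
  P(3)·log₂(P(3)/Q(3)) = 0.165·log₂(0.165/0.1017) = 0.11519
  P(4)·log₂(P(4)/Q(4)) = 0.0615·log₂(0.0615/0.3914) = -0.16420
  P(5)·log₂(P(5)/Q(5)) = 0.0982·log₂(0.0982/0.2457) = -0.12993

D_KL(P||Q) = -0.04909 + 2.20031 + 0.11519 - 0.16420 - 0.12993 = 1.97228 ≈ 1.9723 bits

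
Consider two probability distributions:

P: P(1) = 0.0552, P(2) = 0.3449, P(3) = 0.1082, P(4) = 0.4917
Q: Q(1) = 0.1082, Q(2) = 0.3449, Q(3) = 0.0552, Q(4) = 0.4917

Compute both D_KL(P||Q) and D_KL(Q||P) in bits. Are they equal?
D_KL(P||Q) = 0.0515 bits, D_KL(Q||P) = 0.0515 bits. Yes, in this case they are equal (although KL divergence is not symmetric in general).

D_KL(P||Q) = Σ P(x) log₂(P(x)/Q(x))

Computing term by term:
  P(1)·log₂(P(1)/Q(1)) = 0.0552·log₂(0.0552/0.1082) = -0.05360
  P(2)·log₂(P(2)/Q(2)) = 0.3449·log₂(0.3449/0.3449) = 0.00000
  P(3)·log₂(P(3)/Q(3)) = 0.1082·log₂(0.1082/0.0552) = 0.10506
  P(4)·log₂(P(4)/Q(4)) = 0.4917·log₂(0.4917/0.4917) = 0.00000

D_KL(P||Q) = -0.05360 + 0.00000 + 0.10506 + 0.00000 = 0.05146 ≈ 0.0515 bits

D_KL(Q||P) = Σ Q(x) log₂(Q(x)/P(x))

Computing term by term:
  Q(1)·log₂(Q(1)/P(1)) = 0.1082·log₂(0.1082/0.0552) = 0.10506
  Q(2)·log₂(Q(2)/P(2)) = 0.3449·log₂(0.3449/0.3449) = 0.00000
  Q(3)·log₂(Q(3)/P(3)) = 0.0552·log₂(0.0552/0.1082) = -0.05360
  Q(4)·log₂(Q(4)/P(4)) = 0.4917·log₂(0.4917/0.4917) = 0.00000

D_KL(Q||P) = 0.10506 + 0.00000 - 0.05360 + 0.00000 = 0.05146 ≈ 0.0515 bits

These ARE equal here. Q is P with outcomes relabeled (Q(1) = P(3), Q(3) = P(1)) by a relabeling that is its own inverse, so the two sums contain exactly the same terms in a different order. This is a special case — KL divergence is not symmetric in general: D_KL(P||Q) ≠ D_KL(Q||P) for most P, Q.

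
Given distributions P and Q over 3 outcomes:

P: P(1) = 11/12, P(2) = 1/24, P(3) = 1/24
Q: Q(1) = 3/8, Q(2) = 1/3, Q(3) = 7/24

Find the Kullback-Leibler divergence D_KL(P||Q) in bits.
0.9401 bits

D_KL(P||Q) = Σ P(x) log₂(P(x)/Q(x))

Computing term by term:
  P(1)·log₂(P(1)/Q(1)) = (11/12)·log₂((11/12)/(3/8)) = 1.18205
  P(2)·log₂(P(2)/Q(2)) = (1/24)·log₂((1/24)/(1/3)) = -0.12500
  P(3)·log₂(P(3)/Q(3)) = (1/24)·log₂((1/24)/(7/24)) = -0.11697

D_KL(P||Q) = 1.18205 - 0.12500 - 0.11697 = 0.94008 ≈ 0.9401 bits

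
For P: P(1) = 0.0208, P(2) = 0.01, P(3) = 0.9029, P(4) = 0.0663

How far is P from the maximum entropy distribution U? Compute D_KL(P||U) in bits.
1.4247 bits

U(i) = 1/4 for all i

D_KL(P||U) = Σ P(x) log₂(P(x) / (1/4))
           = Σ P(x) log₂(P(x)) + log₂(4)
           = log₂(4) - H(P)

H(P) = -Σ P(x) log₂(P(x)):
  -P(1)·log₂(P(1)) = -(0.0208)·log₂(0.0208) = 0.11622
  -P(2)·log₂(P(2)) = -(0.01)·log₂(0.01) = 0.06644
  -P(3)·log₂(P(3)) = -(0.9029)·log₂(0.9029) = 0.13305
  -P(4)·log₂(P(4)) = -(0.0663)·log₂(0.0663) = 0.25955
H(P) = 0.11622 + 0.06644 + 0.13305 + 0.25955 = 0.57526 bits

log₂(4) = 2.00000 bits

D_KL(P||U) = 2.00000 - 0.57526 = 1.42474 ≈ 1.4247 bits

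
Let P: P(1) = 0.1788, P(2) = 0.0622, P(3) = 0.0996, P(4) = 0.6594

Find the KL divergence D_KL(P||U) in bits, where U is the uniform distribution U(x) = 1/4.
0.5791 bits

U(i) = 1/4 for all i

D_KL(P||U) = Σ P(x) log₂(P(x) / (1/4))
           = Σ P(x) log₂(P(x)) + log₂(4)
           = log₂(4) - H(P)

H(P) = -Σ P(x) log₂(P(x)):
  -P(1)·log₂(P(1)) = -(0.1788)·log₂(0.1788) = 0.44406
  -P(2)·log₂(P(2)) = -(0.0622)·log₂(0.0622) = 0.24923
  -P(3)·log₂(P(3)) = -(0.0996)·log₂(0.0996) = 0.33144
  -P(4)·log₂(P(4)) = -(0.6594)·log₂(0.6594) = 0.39615
H(P) = 0.44406 + 0.24923 + 0.33144 + 0.39615 = 1.42088 bits

log₂(4) = 2.00000 bits

D_KL(P||U) = 2.00000 - 1.42088 = 0.57912 ≈ 0.5791 bits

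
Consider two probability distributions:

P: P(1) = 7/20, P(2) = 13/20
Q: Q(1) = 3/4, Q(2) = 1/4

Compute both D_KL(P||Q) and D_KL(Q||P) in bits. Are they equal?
D_KL(P||Q) = 0.5112 bits, D_KL(Q||P) = 0.4800 bits. No, they are not equal.

D_KL(P||Q) = Σ P(x) log₂(P(x)/Q(x))

Computing term by term:
  P(1)·log₂(P(1)/Q(1)) = (7/20)·log₂((7/20)/(3/4)) = -0.38484
  P(2)·log₂(P(2)/Q(2)) = (13/20)·log₂((13/20)/(1/4)) = 0.89603

D_KL(P||Q) = -0.38484 + 0.89603 = 0.51119 ≈ 0.5112 bits

D_KL(Q||P) = Σ Q(x) log₂(Q(x)/P(x))

Computing term by term:
  Q(1)·log₂(Q(1)/P(1)) = (3/4)·log₂((3/4)/(7/20)) = 0.82465
  Q(2)·log₂(Q(2)/P(2)) = (1/4)·log₂((1/4)/(13/20)) = -0.34463

D_KL(Q||P) = 0.82465 - 0.34463 = 0.48002 ≈ 0.4800 bits

These are NOT equal (difference: 0.0312 bits). KL divergence is asymmetric: D_KL(P||Q) ≠ D_KL(Q||P) in general.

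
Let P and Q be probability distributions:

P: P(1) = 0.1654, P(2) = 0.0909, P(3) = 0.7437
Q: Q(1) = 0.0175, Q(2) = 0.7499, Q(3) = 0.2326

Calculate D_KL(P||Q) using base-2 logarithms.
1.5063 bits

D_KL(P||Q) = Σ P(x) log₂(P(x)/Q(x))

Computing term by term:
  P(1)·log₂(P(1)/Q(1)) = 0.1654·log₂(0.1654/0.0175) = 0.53598
  P(2)·log₂(P(2)/Q(2)) = 0.0909·log₂(0.0909/0.7499) = -0.27673
  P(3)·log₂(P(3)/Q(3)) = 0.7437·log₂(0.7437/0.2326) = 1.24709

D_KL(P||Q) = 0.53598 - 0.27673 + 1.24709 = 1.50634 ≈ 1.5063 bits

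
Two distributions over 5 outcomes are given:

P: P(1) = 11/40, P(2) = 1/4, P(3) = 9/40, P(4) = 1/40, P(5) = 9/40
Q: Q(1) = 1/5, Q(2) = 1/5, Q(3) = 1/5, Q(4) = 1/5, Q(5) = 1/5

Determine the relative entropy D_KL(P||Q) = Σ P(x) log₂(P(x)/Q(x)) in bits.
0.2083 bits

D_KL(P||Q) = Σ P(x) log₂(P(x)/Q(x))

Computing term by term:
  P(1)·log₂(P(1)/Q(1)) = (11/40)·log₂((11/40)/(1/5)) = 0.12634
  P(2)·log₂(P(2)/Q(2)) = (1/4)·log₂((1/4)/(1/5)) = 0.08048
  P(3)·log₂(P(3)/Q(3)) = (9/40)·log₂((9/40)/(1/5)) = 0.03823
  P(4)·log₂(P(4)/Q(4)) = (1/40)·log₂((1/40)/(1/5)) = -0.07500
  P(5)·log₂(P(5)/Q(5)) = (9/40)·log₂((9/40)/(1/5)) = 0.03823

D_KL(P||Q) = 0.12634 + 0.08048 + 0.03823 - 0.07500 + 0.03823 = 0.20828 ≈ 0.2083 bits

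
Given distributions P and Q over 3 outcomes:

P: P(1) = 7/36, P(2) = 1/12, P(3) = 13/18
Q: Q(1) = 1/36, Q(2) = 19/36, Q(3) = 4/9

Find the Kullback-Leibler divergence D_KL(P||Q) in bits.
0.8298 bits

D_KL(P||Q) = Σ P(x) log₂(P(x)/Q(x))

Computing term by term:
  P(1)·log₂(P(1)/Q(1)) = (7/36)·log₂((7/36)/(1/36)) = 0.54587
  P(2)·log₂(P(2)/Q(2)) = (1/12)·log₂((1/12)/(19/36)) = -0.22191
  P(3)·log₂(P(3)/Q(3)) = (13/18)·log₂((13/18)/(4/9)) = 0.50587

D_KL(P||Q) = 0.54587 - 0.22191 + 0.50587 = 0.82983 ≈ 0.8298 bits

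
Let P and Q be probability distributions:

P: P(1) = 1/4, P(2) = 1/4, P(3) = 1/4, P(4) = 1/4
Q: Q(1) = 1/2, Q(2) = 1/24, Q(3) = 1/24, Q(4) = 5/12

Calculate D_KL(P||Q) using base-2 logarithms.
0.8582 bits

D_KL(P||Q) = Σ P(x) log₂(P(x)/Q(x))

Computing term by term:
  P(1)·log₂(P(1)/Q(1)) = (1/4)·log₂((1/4)/(1/2)) = -0.25000
  P(2)·log₂(P(2)/Q(2)) = (1/4)·log₂((1/4)/(1/24)) = 0.64624
  P(3)·log₂(P(3)/Q(3)) = (1/4)·log₂((1/4)/(1/24)) = 0.64624
  P(4)·log₂(P(4)/Q(4)) = (1/4)·log₂((1/4)/(5/12)) = -0.18424

D_KL(P||Q) = -0.25000 + 0.64624 + 0.64624 - 0.18424 = 0.85824 ≈ 0.8582 bits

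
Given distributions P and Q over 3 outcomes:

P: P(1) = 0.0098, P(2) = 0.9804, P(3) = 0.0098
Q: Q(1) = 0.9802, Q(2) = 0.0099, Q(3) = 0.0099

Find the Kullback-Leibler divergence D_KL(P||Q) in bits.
6.4346 bits

D_KL(P||Q) = Σ P(x) log₂(P(x)/Q(x))

Computing term by term:
  P(1)·log₂(P(1)/Q(1)) = 0.0098·log₂(0.0098/0.9802) = -0.06511
  P(2)·log₂(P(2)/Q(2)) = 0.9804·log₂(0.9804/0.0099) = 6.49985
  P(3)·log₂(P(3)/Q(3)) = 0.0098·log₂(0.0098/0.0099) = -0.00014

D_KL(P||Q) = -0.06511 + 6.49985 - 0.00014 = 6.43460 ≈ 6.4346 bits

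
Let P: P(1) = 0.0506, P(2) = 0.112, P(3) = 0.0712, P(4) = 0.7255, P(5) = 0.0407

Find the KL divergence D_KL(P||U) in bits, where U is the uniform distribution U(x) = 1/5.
0.9551 bits

U(i) = 1/5 for all i

D_KL(P||U) = Σ P(x) log₂(P(x) / (1/5))
           = Σ P(x) log₂(P(x)) + log₂(5)
           = log₂(5) - H(P)

H(P) = -Σ P(x) log₂(P(x)):
  -P(1)·log₂(P(1)) = -(0.0506)·log₂(0.0506) = 0.21782
  -P(2)·log₂(P(2)) = -(0.112)·log₂(0.112) = 0.35374
  -P(3)·log₂(P(3)) = -(0.0712)·log₂(0.0712) = 0.27141
  -P(4)·log₂(P(4)) = -(0.7255)·log₂(0.7255) = 0.33587
  -P(5)·log₂(P(5)) = -(0.0407)·log₂(0.0407) = 0.18799
H(P) = 0.21782 + 0.35374 + 0.27141 + 0.33587 + 0.18799 = 1.36683 bits

log₂(5) = 2.32193 bits

D_KL(P||U) = 2.32193 - 1.36683 = 0.95510 ≈ 0.9551 bits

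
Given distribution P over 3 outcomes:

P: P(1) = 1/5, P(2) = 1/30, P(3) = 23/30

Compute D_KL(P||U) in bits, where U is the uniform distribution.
0.6631 bits

U(i) = 1/3 for all i

D_KL(P||U) = Σ P(x) log₂(P(x) / (1/3))
           = Σ P(x) log₂(P(x)) + log₂(3)
           = log₂(3) - H(P)

H(P) = -Σ P(x) log₂(P(x)):
  -P(1)·log₂(P(1)) = -(1/5)·log₂(1/5) = 0.46439
  -P(2)·log₂(P(2)) = -(1/30)·log₂(1/30) = 0.16356
  -P(3)·log₂(P(3)) = -(23/30)·log₂(23/30) = 0.29389
H(P) = 0.46439 + 0.16356 + 0.29389 = 0.92184 bits

log₂(3) = 1.58496 bits

D_KL(P||U) = 1.58496 - 0.92184 = 0.66312 ≈ 0.6631 bits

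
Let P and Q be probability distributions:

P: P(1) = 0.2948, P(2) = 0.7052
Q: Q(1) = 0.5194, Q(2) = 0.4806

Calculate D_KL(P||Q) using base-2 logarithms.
0.1492 bits

D_KL(P||Q) = Σ P(x) log₂(P(x)/Q(x))

Computing term by term:
  P(1)·log₂(P(1)/Q(1)) = 0.2948·log₂(0.2948/0.5194) = -0.24088
  P(2)·log₂(P(2)/Q(2)) = 0.7052·log₂(0.7052/0.4806) = 0.39011

D_KL(P||Q) = -0.24088 + 0.39011 = 0.14923 ≈ 0.1492 bits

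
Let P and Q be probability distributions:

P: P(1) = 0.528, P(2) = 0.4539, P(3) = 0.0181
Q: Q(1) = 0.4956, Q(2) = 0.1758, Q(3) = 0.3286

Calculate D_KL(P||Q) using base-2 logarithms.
0.5937 bits

D_KL(P||Q) = Σ P(x) log₂(P(x)/Q(x))

Computing term by term:
  P(1)·log₂(P(1)/Q(1)) = 0.528·log₂(0.528/0.4956) = 0.04824
  P(2)·log₂(P(2)/Q(2)) = 0.4539·log₂(0.4539/0.1758) = 0.62113
  P(3)·log₂(P(3)/Q(3)) = 0.0181·log₂(0.0181/0.3286) = -0.07570

D_KL(P||Q) = 0.04824 + 0.62113 - 0.07570 = 0.59367 ≈ 0.5937 bits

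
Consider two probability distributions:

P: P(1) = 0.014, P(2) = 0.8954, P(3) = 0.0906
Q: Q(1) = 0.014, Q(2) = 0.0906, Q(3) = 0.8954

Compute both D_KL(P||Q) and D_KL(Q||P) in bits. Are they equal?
D_KL(P||Q) = 2.6598 bits, D_KL(Q||P) = 2.6598 bits. Yes, in this case they are equal (although KL divergence is not symmetric in general).

D_KL(P||Q) = Σ P(x) log₂(P(x)/Q(x))

Computing term by term:
  P(1)·log₂(P(1)/Q(1)) = 0.014·log₂(0.014/0.014) = 0.00000
  P(2)·log₂(P(2)/Q(2)) = 0.8954·log₂(0.8954/0.0906) = 2.95925
  P(3)·log₂(P(3)/Q(3)) = 0.0906·log₂(0.0906/0.8954) = -0.29943

D_KL(P||Q) = 0.00000 + 2.95925 - 0.29943 = 2.65982 ≈ 2.6598 bits

D_KL(Q||P) = Σ Q(x) log₂(Q(x)/P(x))

Computing term by term:
  Q(1)·log₂(Q(1)/P(1)) = 0.014·log₂(0.014/0.014) = 0.00000
  Q(2)·log₂(Q(2)/P(2)) = 0.0906·log₂(0.0906/0.8954) = -0.29943
  Q(3)·log₂(Q(3)/P(3)) = 0.8954·log₂(0.8954/0.0906) = 2.95925

D_KL(Q||P) = 0.00000 - 0.29943 + 2.95925 = 2.65982 ≈ 2.6598 bits

These ARE equal here. Q is P with outcomes relabeled (Q(2) = P(3), Q(3) = P(2)) by a relabeling that is its own inverse, so the two sums contain exactly the same terms in a different order. This is a special case — KL divergence is not symmetric in general: D_KL(P||Q) ≠ D_KL(Q||P) for most P, Q.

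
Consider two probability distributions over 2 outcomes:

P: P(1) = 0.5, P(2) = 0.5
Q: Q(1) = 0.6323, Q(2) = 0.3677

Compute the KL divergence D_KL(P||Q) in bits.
0.0524 bits

D_KL(P||Q) = Σ P(x) log₂(P(x)/Q(x))

Computing term by term:
  P(1)·log₂(P(1)/Q(1)) = 0.5·log₂(0.5/0.6323) = -0.16934
  P(2)·log₂(P(2)/Q(2)) = 0.5·log₂(0.5/0.3677) = 0.22170

D_KL(P||Q) = -0.16934 + 0.22170 = 0.05236 ≈ 0.0524 bits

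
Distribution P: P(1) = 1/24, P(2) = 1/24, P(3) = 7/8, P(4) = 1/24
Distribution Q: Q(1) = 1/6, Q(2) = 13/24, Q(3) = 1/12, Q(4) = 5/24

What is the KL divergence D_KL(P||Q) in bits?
2.6340 bits

D_KL(P||Q) = Σ P(x) log₂(P(x)/Q(x))

Computing term by term:
  P(1)·log₂(P(1)/Q(1)) = (1/24)·log₂((1/24)/(1/6)) = -0.08333
  P(2)·log₂(P(2)/Q(2)) = (1/24)·log₂((1/24)/(13/24)) = -0.15418
  P(3)·log₂(P(3)/Q(3)) = (7/8)·log₂((7/8)/(1/12)) = 2.96828
  P(4)·log₂(P(4)/Q(4)) = (1/24)·log₂((1/24)/(5/24)) = -0.09675

D_KL(P||Q) = -0.08333 - 0.15418 + 2.96828 - 0.09675 = 2.63402 ≈ 2.6340 bits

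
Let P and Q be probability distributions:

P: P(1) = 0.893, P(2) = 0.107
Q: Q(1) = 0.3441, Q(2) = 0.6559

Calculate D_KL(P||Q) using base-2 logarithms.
0.9487 bits

D_KL(P||Q) = Σ P(x) log₂(P(x)/Q(x))

Computing term by term:
  P(1)·log₂(P(1)/Q(1)) = 0.893·log₂(0.893/0.3441) = 1.22862
  P(2)·log₂(P(2)/Q(2)) = 0.107·log₂(0.107/0.6559) = -0.27990

D_KL(P||Q) = 1.22862 - 0.27990 = 0.94872 ≈ 0.9487 bits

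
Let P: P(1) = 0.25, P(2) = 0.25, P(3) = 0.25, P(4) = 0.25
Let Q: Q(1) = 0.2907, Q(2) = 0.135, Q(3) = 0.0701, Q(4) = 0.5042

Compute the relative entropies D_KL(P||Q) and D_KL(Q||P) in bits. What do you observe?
D_KL(P||Q) = 0.3734 bits, D_KL(Q||P) = 0.3249 bits. The two directions give different values (D_KL(P||Q) exceeds D_KL(Q||P) by 0.0485 bits): KL divergence is asymmetric.

D_KL(P||Q) = Σ P(x) log₂(P(x)/Q(x))

Computing term by term:
  P(1)·log₂(P(1)/Q(1)) = 0.25·log₂(0.25/0.2907) = -0.05440
  P(2)·log₂(P(2)/Q(2)) = 0.25·log₂(0.25/0.135) = 0.22224
  P(3)·log₂(P(3)/Q(3)) = 0.25·log₂(0.25/0.0701) = 0.45861
  P(4)·log₂(P(4)/Q(4)) = 0.25·log₂(0.25/0.5042) = -0.25302

D_KL(P||Q) = -0.05440 + 0.22224 + 0.45861 - 0.25302 = 0.37343 ≈ 0.3734 bits

D_KL(Q||P) = Σ Q(x) log₂(Q(x)/P(x))

Computing term by term:
  Q(1)·log₂(Q(1)/P(1)) = 0.2907·log₂(0.2907/0.25) = 0.06326
  Q(2)·log₂(Q(2)/P(2)) = 0.135·log₂(0.135/0.25) = -0.12001
  Q(3)·log₂(Q(3)/P(3)) = 0.0701·log₂(0.0701/0.25) = -0.12859
  Q(4)·log₂(Q(4)/P(4)) = 0.5042·log₂(0.5042/0.25) = 0.51028

D_KL(Q||P) = 0.06326 - 0.12001 - 0.12859 + 0.51028 = 0.32494 ≈ 0.3249 bits

These are NOT equal (difference: 0.0485 bits). KL divergence is asymmetric: D_KL(P||Q) ≠ D_KL(Q||P) in general.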